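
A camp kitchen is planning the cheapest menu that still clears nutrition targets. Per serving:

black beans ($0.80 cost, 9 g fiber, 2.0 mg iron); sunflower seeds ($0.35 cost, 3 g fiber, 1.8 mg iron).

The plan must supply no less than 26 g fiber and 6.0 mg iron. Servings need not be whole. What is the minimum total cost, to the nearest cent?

black beans only: max(26/9, 6.0/2.0) = 3 servings → $2.40.
sunflower seeds only: max(26/3, 6.0/1.8) = 8.667 servings → $3.03.
black beans + sunflower seeds with both tight: 2.824 servings and 0.1961 servings → $2.33.
So the least-cost plan costs $2.33.

$2.33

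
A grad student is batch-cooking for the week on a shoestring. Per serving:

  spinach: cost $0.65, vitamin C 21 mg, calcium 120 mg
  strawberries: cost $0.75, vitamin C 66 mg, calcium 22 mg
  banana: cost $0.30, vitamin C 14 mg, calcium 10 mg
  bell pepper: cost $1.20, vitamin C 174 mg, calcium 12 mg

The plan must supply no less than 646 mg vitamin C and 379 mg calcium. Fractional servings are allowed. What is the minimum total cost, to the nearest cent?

A basic optimal solution has at most two foods positive. Try each food alone and each pair with both targets met exactly.
spinach only: max(646/21, 379/120) = 30.76 servings → $20.00.
strawberries only: max(646/66, 379/22) = 17.23 servings → $12.92.
banana only: max(646/14, 379/10) = 46.14 servings → $13.84.
bell pepper only: max(646/174, 379/12) = 31.58 servings → $37.90.
spinach + strawberries with both tight: 1.448 servings and 9.327 servings → $7.94.
spinach + banana: intersection lies outside the first quadrant.
spinach + bell pepper with both tight: 2.821 servings and 3.372 servings → $5.88.
strawberries + banana with both tight: 3.278 servings and 30.69 servings → $11.67.
strawberries + bell pepper: intersection lies outside the first quadrant.
banana + bell pepper with both tight: 37.02 servings and 0.7341 servings → $11.99.
The minimum over all feasible corners is $5.88.

$5.88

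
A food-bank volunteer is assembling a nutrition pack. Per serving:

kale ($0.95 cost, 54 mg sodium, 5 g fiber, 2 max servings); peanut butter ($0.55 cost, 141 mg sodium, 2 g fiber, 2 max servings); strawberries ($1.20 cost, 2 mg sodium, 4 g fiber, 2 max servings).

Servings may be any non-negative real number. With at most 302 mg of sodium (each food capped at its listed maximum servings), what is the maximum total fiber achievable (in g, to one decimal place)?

20.7 g

Fiber per mg sodium: strawberries 2, kale 0.09259, peanut butter 0.01418.
Take 2 servings of strawberries: uses 4 mg sodium, +8.0 g fiber (running total 8.0 g).
Take 2 servings of kale: uses 108 mg sodium, +10.0 g fiber (running total 18.0 g).
Take 1.348 servings of peanut butter: uses 190 mg sodium, +2.7 g fiber (running total 20.7 g).
Greedy by best ratio exhausts the sodium allowance optimally: 20.7 g.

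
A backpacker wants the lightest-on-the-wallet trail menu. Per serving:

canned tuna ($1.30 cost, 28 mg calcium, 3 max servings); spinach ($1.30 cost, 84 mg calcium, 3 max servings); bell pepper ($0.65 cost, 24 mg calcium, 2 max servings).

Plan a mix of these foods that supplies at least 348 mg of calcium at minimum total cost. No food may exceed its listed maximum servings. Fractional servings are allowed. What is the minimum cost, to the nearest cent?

$7.43

Cost per mg of calcium: spinach $0.0155, bell pepper $0.0271, canned tuna $0.0464.
Take 3 servings of spinach: +252.0 mg calcium for $3.90 (total $3.90, still need 96.0 mg).
Take 2 servings of bell pepper: +48.0 mg calcium for $1.30 (total $5.20, still need 48.0 mg).
Take 1.714 servings of canned tuna: +48.0 mg calcium for $2.23 (total $7.43, still need 0.0 mg).
Greedy by cheapest-per-mg is optimal for a single linear constraint, so the minimum cost is $7.43.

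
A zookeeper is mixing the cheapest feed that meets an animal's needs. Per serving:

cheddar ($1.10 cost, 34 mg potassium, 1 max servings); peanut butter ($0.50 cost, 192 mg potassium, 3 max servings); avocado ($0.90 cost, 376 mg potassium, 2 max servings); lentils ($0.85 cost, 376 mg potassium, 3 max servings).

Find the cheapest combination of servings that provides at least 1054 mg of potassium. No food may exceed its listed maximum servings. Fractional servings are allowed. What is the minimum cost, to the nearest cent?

Cost per mg of potassium: lentils $0.0023, avocado $0.0024, peanut butter $0.0026, cheddar $0.0324.
Take 2.803 servings of lentils: +1054.0 mg potassium for $2.38 (total $2.38, still need 0.0 mg).
Filling from the cheapest source first is optimal under one linear minimum: $2.38.

$2.38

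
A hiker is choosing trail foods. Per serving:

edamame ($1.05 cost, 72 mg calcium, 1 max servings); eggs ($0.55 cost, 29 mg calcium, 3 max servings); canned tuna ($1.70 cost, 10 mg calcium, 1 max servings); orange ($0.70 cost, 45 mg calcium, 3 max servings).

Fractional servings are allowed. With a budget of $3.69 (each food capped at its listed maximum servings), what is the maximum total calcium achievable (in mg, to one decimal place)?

Calcium per dollar: edamame 68.57, orange 64.29, eggs 52.73, canned tuna 5.882.
Take 1 serving of edamame: spends $1.05, +72.0 mg calcium (running total 72.0 mg).
Take 3 servings of orange: spends $2.10, +135.0 mg calcium (running total 207.0 mg).
Take 0.9818 servings of eggs: spends $0.54, +28.5 mg calcium (running total 235.5 mg).
Greedy by best ratio exhausts the cost allowance optimally: 235.5 mg.

235.5 mg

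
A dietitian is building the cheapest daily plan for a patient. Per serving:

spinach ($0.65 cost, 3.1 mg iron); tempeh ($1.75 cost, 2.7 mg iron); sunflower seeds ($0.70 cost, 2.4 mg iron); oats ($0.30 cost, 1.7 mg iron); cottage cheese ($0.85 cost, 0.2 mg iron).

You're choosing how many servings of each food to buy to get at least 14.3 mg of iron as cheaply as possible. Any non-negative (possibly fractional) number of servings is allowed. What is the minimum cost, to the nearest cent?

$2.52

Cost per mg of iron: oats $0.1765, spinach $0.2097, sunflower seeds $0.2917, tempeh $0.6481, cottage cheese $4.2500.
With no serving limits, use only oats: 14.3 mg / 1.7 mg = 8.412 servings × $0.30 = $2.52.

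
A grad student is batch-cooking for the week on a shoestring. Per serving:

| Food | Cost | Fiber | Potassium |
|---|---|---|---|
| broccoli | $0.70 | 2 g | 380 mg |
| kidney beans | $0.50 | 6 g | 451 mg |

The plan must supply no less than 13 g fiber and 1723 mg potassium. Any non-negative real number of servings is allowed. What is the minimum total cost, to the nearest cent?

broccoli only: max(13/2, 1723/380) = 6.5 servings → $4.55.
kidney beans only: max(13/6, 1723/451) = 3.82 servings → $1.91.
broccoli + kidney beans with both tight: 3.247 servings and 1.084 servings → $2.82.
Cheapest feasible corner: $1.91.

$1.91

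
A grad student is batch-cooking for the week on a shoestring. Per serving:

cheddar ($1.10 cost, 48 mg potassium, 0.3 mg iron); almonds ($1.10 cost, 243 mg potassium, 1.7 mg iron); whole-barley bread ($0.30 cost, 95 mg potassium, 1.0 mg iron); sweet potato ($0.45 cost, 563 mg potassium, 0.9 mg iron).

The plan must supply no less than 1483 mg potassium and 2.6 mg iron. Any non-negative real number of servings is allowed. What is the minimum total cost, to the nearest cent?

$1.25

Two binding constraints pin down two serving amounts, so the optimal mix uses at most two foods. The candidates are each food alone (scaled to the tighter of potassium/iron) and each pair with both constraints tight.
cheddar only: max(1483/48, 2.6/0.3) = 30.9 servings → $33.99.
almonds only: max(1483/243, 2.6/1.7) = 6.103 servings → $6.71.
whole-barley bread only: max(1483/95, 2.6/1.0) = 15.61 servings → $4.68.
sweet potato only: max(1483/563, 2.6/0.9) = 2.889 servings → $1.30.
cheddar + almonds: intersection lies outside the first quadrant.
cheddar + whole-barley bread: the both-tight solution has a negative serving — not a feasible corner.
cheddar + sweet potato with both tight: 1.027 servings and 2.547 servings → $2.28.
almonds + whole-barley bread: the both-tight solution has a negative serving — not a feasible corner.
almonds + sweet potato with both tight: 0.1748 servings and 2.559 servings → $1.34.
whole-barley bread + sweet potato with both tight: 0.2704 servings and 2.588 servings → $1.25.
The minimum over all feasible corners is $1.25.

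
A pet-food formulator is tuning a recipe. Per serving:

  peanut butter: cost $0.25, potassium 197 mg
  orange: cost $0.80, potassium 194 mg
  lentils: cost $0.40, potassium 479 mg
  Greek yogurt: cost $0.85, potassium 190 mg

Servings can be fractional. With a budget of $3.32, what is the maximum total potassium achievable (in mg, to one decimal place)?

Potassium per dollar: lentils 1198, peanut butter 788, orange 242.5, Greek yogurt 223.5.
With no serving limits, spend the whole cost allowance on lentils: $3.32 / $0.40 × 479 mg = 3975.7 mg.

3975.7 mg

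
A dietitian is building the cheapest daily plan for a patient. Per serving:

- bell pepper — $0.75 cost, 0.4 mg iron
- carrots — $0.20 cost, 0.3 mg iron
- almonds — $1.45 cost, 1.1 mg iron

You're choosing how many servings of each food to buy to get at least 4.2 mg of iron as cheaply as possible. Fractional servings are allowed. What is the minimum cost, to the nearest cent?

$2.80

Cost per mg of iron: carrots $0.6667, almonds $1.3182, bell pepper $1.8750.
With no serving limits, use only carrots: 4.2 mg / 0.3 mg = 14 servings × $0.20 = $2.80.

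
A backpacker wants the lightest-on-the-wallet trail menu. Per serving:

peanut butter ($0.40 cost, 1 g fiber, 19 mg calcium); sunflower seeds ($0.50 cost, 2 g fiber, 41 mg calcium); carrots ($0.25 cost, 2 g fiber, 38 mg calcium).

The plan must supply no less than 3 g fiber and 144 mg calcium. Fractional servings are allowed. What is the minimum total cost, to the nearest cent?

This is a tiny linear program; its minimum lies at a vertex of the feasible set. List the vertices and price them.
peanut butter only: max(3/1, 144/19) = 7.579 servings → $3.03.
sunflower seeds only: max(3/2, 144/41) = 3.512 servings → $1.76.
carrots only: max(3/2, 144/38) = 3.789 servings → $0.95.
peanut butter + sunflower seeds with both targets exact would need a negative amount; discard.
peanut butter + carrots (both tight): parallel constraints — no distinct corner.
sunflower seeds + carrots: the both-tight solution has a negative serving — not a feasible corner.
Cheapest feasible corner: $0.95.

$0.95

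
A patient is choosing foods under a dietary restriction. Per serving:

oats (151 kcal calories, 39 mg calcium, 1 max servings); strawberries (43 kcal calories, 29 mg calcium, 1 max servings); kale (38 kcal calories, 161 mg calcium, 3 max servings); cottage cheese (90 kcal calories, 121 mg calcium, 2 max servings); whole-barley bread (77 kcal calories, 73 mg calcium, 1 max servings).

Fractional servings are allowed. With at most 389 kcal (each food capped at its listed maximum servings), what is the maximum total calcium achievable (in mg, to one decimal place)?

Calcium per kcal: kale 4.237, cottage cheese 1.344, whole-barley bread 0.9481, strawberries 0.6744, oats 0.2583.
Take 3 servings of kale: uses 114 kcal, +483.0 mg calcium (running total 483.0 mg).
Take 2 servings of cottage cheese: uses 180 kcal, +242.0 mg calcium (running total 725.0 mg).
Take 1 serving of whole-barley bread: uses 77 kcal, +73.0 mg calcium (running total 798.0 mg).
Take 0.4186 servings of strawberries: uses 18 kcal, +12.1 mg calcium (running total 810.1 mg).
Greedy by best ratio exhausts the calories allowance optimally: 810.1 mg.

810.1 mg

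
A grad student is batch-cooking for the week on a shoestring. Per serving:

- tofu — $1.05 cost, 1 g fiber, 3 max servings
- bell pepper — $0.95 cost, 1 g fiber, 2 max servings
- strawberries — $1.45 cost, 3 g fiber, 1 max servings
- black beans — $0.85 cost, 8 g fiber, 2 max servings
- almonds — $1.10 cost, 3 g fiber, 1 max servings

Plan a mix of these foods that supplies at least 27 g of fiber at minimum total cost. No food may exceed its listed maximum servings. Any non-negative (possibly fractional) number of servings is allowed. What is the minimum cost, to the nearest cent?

Cost per g of fiber: black beans $0.1062, almonds $0.3667, strawberries $0.4833, bell pepper $0.9500, tofu $1.0500.
Take 2 servings of black beans: +16.0 g fiber for $1.70 (total $1.70, still need 11.0 g).
Take 1 serving of almonds: +3.0 g fiber for $1.10 (total $2.80, still need 8.0 g).
Take 1 serving of strawberries: +3.0 g fiber for $1.45 (total $4.25, still need 5.0 g).
Take 2 servings of bell pepper: +2.0 g fiber for $1.90 (total $6.15, still need 3.0 g).
Take 3 servings of tofu: +3.0 g fiber for $3.15 (total $9.30, still need 0.0 g).
Greedy by cheapest-per-g is optimal for a single linear constraint, so the minimum cost is $9.30.

$9.30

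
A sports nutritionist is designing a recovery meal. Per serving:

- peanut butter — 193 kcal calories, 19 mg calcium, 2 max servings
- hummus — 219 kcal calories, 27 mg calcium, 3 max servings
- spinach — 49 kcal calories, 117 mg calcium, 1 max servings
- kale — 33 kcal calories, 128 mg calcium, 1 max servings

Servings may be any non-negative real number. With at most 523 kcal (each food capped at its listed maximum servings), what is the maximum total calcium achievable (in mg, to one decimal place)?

299.4 mg

Calcium per kcal: kale 3.879, spinach 2.388, hummus 0.1233, peanut butter 0.09845.
Take 1 serving of kale: uses 33 kcal, +128.0 mg calcium (running total 128.0 mg).
Take 1 serving of spinach: uses 49 kcal, +117.0 mg calcium (running total 245.0 mg).
Take 2.014 servings of hummus: uses 441 kcal, +54.4 mg calcium (running total 299.4 mg).
Greedy by best ratio exhausts the calories allowance optimally: 299.4 mg.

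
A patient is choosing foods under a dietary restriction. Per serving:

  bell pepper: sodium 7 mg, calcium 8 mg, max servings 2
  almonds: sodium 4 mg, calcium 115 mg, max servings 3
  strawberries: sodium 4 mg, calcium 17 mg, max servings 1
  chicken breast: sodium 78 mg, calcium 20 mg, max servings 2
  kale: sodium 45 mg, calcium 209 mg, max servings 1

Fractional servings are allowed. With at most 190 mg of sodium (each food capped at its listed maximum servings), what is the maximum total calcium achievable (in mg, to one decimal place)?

Calcium per mg sodium: almonds 28.75, kale 4.644, strawberries 4.25, bell pepper 1.143, chicken breast 0.2564.
Take 3 servings of almonds: uses 12 mg sodium, +345.0 mg calcium (running total 345.0 mg).
Take 1 serving of kale: uses 45 mg sodium, +209.0 mg calcium (running total 554.0 mg).
Take 1 serving of strawberries: uses 4 mg sodium, +17.0 mg calcium (running total 571.0 mg).
Take 2 servings of bell pepper: uses 14 mg sodium, +16.0 mg calcium (running total 587.0 mg).
Take 1.474 servings of chicken breast: uses 115 mg sodium, +29.5 mg calcium (running total 616.5 mg).
Greedy by best ratio exhausts the sodium allowance optimally: 616.5 mg.

616.5 mg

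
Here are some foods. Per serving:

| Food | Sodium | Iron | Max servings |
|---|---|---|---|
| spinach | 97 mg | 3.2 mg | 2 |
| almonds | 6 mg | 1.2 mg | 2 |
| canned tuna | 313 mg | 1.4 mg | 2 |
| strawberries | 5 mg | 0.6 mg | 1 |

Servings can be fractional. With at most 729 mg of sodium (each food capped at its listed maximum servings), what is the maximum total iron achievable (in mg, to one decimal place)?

Iron per mg sodium: almonds 0.2, strawberries 0.12, spinach 0.03299, canned tuna 0.004473.
Take 2 servings of almonds: uses 12 mg sodium, +2.4 mg iron (running total 2.4 mg).
Take 1 serving of strawberries: uses 5 mg sodium, +0.6 mg iron (running total 3.0 mg).
Take 2 servings of spinach: uses 194 mg sodium, +6.4 mg iron (running total 9.4 mg).
Take 1.655 servings of canned tuna: uses 518 mg sodium, +2.3 mg iron (running total 11.7 mg).
Filling greedily by iron-per-mg sodium is optimal for one linear limit, giving 11.7 mg.

11.7 mg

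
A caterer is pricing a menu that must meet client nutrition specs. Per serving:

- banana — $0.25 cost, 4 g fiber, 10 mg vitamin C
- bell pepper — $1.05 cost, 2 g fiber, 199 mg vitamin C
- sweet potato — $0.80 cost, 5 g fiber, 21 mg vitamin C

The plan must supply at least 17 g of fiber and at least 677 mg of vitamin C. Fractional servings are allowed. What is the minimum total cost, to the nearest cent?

Minimising a linear cost over {fiber ≥ 17, vitamin C ≥ 677, servings ≥ 0} — the optimum is at a vertex, using one or two foods.
banana only: max(17/4, 677/10) = 67.7 servings → $16.93.
bell pepper only: max(17/2, 677/199) = 8.5 servings → $8.93.
sweet potato only: max(17/5, 677/21) = 32.24 servings → $25.79.
banana + bell pepper with both tight: 2.615 servings and 3.271 servings → $4.09.
banana + sweet potato with both targets exact would need a negative amount; discard.
bell pepper + sweet potato with both tight: 3.177 servings and 2.129 servings → $5.04.
The minimum over all feasible corners is $4.09.

$4.09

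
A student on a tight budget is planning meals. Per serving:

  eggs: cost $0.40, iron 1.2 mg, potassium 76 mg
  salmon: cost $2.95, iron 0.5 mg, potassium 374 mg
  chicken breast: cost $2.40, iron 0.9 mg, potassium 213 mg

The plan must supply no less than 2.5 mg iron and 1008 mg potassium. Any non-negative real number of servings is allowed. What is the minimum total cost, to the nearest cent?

Minimising a linear cost over {iron ≥ 2.5, potassium ≥ 1008, servings ≥ 0} — the optimum is at a vertex, using one or two foods.
eggs only: max(2.5/1.2, 1008/76) = 13.26 servings → $5.31.
salmon only: max(2.5/0.5, 1008/374) = 5 servings → $14.75.
chicken breast only: max(2.5/0.9, 1008/213) = 4.732 servings → $11.36.
eggs + salmon with both tight: 1.049 servings and 2.482 servings → $7.74.
eggs + chicken breast with both targets exact would need a negative amount; discard.
salmon + chicken breast with both tight: 1.628 servings and 1.873 servings → $9.30.
The minimum over all feasible corners is $5.31.

$5.31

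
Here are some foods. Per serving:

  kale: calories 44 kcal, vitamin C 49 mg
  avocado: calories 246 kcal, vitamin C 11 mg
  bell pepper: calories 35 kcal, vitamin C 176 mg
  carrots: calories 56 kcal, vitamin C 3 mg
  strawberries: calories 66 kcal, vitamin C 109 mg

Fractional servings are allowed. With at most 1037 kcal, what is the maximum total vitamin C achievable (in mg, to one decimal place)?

5214.6 mg

Vitamin C per kcal: bell pepper 5.029, strawberries 1.652, kale 1.114, carrots 0.05357, avocado 0.04472.
With no serving limits, spend the whole calories allowance on bell pepper: 1037 kcal / 35 kcal × 176 mg = 5214.6 mg.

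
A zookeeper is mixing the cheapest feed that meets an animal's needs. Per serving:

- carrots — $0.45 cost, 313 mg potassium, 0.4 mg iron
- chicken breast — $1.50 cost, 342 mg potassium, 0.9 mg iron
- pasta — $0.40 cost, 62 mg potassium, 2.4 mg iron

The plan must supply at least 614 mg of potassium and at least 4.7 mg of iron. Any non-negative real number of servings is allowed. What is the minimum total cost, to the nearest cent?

$1.41

Compare the cost at each extreme point of the feasible region.
carrots only: max(614/313, 4.7/0.4) = 11.75 servings → $5.29.
chicken breast only: max(614/342, 4.7/0.9) = 5.222 servings → $7.83.
pasta only: max(614/62, 4.7/2.4) = 9.903 servings → $3.96.
carrots + chicken breast with both targets exact would need a negative amount; discard.
carrots + pasta with both tight: 1.627 servings and 1.687 servings → $1.41.
chicken breast + pasta with both tight: 1.545 servings and 1.379 servings → $2.87.
The minimum over all feasible corners is $1.41.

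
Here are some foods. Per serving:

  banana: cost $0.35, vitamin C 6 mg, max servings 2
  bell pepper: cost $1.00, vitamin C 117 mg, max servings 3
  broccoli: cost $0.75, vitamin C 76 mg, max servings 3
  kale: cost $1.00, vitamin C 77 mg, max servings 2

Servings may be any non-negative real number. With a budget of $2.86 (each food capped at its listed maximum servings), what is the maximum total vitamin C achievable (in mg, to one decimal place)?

Vitamin C per dollar: bell pepper 117, broccoli 101.3, kale 77, banana 17.14.
Take 2.86 servings of bell pepper: spends $2.86, +334.6 mg vitamin C (running total 334.6 mg).
Filling greedily by vitamin C-per-dollar is optimal for one linear limit, giving 334.6 mg.

334.6 mg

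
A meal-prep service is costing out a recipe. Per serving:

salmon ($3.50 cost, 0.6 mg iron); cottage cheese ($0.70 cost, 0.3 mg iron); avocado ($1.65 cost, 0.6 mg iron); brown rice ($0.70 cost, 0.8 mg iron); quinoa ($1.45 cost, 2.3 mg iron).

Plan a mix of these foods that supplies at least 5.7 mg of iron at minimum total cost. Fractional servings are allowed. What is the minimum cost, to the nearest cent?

$3.59

Cost per mg of iron: quinoa $0.6304, brown rice $0.8750, cottage cheese $2.3333, avocado $2.7500, salmon $5.8333.
With no serving limits, use only quinoa: 5.7 mg / 2.3 mg = 2.478 servings × $1.45 = $3.59.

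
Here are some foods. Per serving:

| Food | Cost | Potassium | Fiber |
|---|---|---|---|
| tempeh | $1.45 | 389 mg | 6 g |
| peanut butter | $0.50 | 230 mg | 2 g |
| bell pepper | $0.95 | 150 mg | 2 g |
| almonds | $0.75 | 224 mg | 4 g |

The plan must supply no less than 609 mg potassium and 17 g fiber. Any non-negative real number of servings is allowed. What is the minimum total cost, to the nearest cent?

$3.19

Two binding constraints pin down two serving amounts, so the optimal mix uses at most two foods. The candidates are each food alone (scaled to the tighter of potassium/fiber) and each pair with both constraints tight.
tempeh only: max(609/389, 17/6) = 2.833 servings → $4.11.
peanut butter only: max(609/230, 17/2) = 8.5 servings → $4.25.
bell pepper only: max(609/150, 17/2) = 8.5 servings → $8.07.
almonds only: max(609/224, 17/4) = 4.25 servings → $3.19.
tempeh + peanut butter: intersection lies outside the first quadrant.
tempeh + bell pepper with both targets exact would need a negative amount; discard.
tempeh + almonds with both targets exact would need a negative amount; discard.
peanut butter + bell pepper: intersection lies outside the first quadrant.
peanut butter + almonds: intersection lies outside the first quadrant.
bell pepper + almonds: intersection lies outside the first quadrant.
Cheapest feasible corner: $3.19.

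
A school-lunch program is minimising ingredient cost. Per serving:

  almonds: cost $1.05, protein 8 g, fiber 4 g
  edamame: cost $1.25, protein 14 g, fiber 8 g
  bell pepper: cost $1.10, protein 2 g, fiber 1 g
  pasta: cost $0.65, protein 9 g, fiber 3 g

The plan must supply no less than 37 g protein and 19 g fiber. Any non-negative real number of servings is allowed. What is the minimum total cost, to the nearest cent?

$3.15

With two linear requirements the optimum uses one or two foods; enumerate the corners.
almonds only: max(37/8, 19/4) = 4.75 servings → $4.99.
edamame only: max(37/14, 19/8) = 2.643 servings → $3.30.
bell pepper only: max(37/2, 19/1) = 19 servings → $20.90.
pasta only: max(37/9, 19/3) = 6.333 servings → $4.12.
almonds + edamame with both tight: 3.75 servings and 0.5 servings → $4.56.
almonds + bell pepper (both tight): parallel constraints — no distinct corner.
almonds + pasta with both targets exact would need a negative amount; discard.
edamame + bell pepper with both tight: 0.5 servings and 15 servings → $17.12.
edamame + pasta with both tight: 2 servings and 1 serving → $3.15.
bell pepper + pasta: intersection lies outside the first quadrant.
So the least-cost plan costs $3.15.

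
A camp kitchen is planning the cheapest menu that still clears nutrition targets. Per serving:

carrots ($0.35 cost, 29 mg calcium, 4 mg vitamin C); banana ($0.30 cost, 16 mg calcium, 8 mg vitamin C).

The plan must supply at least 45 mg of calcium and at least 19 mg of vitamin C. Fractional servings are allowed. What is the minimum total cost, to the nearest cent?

An LP optimum is at a vertex; with two nutrient constraints at most two foods are used. Check each candidate.
carrots only: max(45/29, 19/4) = 4.75 servings → $1.66.
banana only: max(45/16, 19/8) = 2.812 servings → $0.84.
carrots + banana with both tight: 0.3333 servings and 2.208 servings → $0.78.
So the least-cost plan costs $0.78.

$0.78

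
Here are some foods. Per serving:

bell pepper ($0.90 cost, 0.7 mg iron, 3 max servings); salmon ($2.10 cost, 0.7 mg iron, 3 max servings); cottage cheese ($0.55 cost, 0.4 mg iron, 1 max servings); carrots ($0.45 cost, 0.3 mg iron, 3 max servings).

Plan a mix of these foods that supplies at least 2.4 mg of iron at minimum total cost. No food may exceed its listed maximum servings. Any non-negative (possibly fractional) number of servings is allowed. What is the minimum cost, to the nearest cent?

$3.11

Cost per mg of iron: bell pepper $1.2857, cottage cheese $1.3750, carrots $1.5000, salmon $3.0000.
Take 3 servings of bell pepper: +2.1 mg iron for $2.70 (total $2.70, still need 0.3 mg).
Take 0.75 servings of cottage cheese: +0.3 mg iron for $0.41 (total $3.11, still need 0.0 mg).
Greedy by cheapest-per-mg is optimal for a single linear constraint, so the minimum cost is $3.11.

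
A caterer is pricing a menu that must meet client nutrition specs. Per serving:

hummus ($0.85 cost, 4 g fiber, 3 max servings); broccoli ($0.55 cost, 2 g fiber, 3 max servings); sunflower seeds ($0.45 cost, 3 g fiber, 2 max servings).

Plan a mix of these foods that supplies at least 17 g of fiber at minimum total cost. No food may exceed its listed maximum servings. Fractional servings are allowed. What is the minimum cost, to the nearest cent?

$3.24

Cost per g of fiber: sunflower seeds $0.1500, hummus $0.2125, broccoli $0.2750.
Take 2 servings of sunflower seeds: +6.0 g fiber for $0.90 (total $0.90, still need 11.0 g).
Take 2.75 servings of hummus: +11.0 g fiber for $2.34 (total $3.24, still need 0.0 g).
Greedy by cheapest-per-g is optimal for a single linear constraint, so the minimum cost is $3.24.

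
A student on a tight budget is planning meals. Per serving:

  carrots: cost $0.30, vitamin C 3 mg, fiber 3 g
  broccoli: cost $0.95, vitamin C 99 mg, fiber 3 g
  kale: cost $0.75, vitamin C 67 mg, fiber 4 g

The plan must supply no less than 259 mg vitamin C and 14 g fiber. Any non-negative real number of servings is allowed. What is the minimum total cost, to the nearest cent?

With two linear requirements the optimum uses one or two foods; enumerate the corners.
carrots only: max(259/3, 14/3) = 86.33 servings → $25.90.
broccoli only: max(259/99, 14/3) = 4.667 servings → $4.43.
kale only: max(259/67, 14/4) = 3.866 servings → $2.90.
carrots + broccoli with both tight: 2.115 servings and 2.552 servings → $3.06.
carrots + kale: the both-tight solution has a negative serving — not a feasible corner.
broccoli + kale with both tight: 0.5026 servings and 3.123 servings → $2.82.
The minimum over all feasible corners is $2.82.

$2.82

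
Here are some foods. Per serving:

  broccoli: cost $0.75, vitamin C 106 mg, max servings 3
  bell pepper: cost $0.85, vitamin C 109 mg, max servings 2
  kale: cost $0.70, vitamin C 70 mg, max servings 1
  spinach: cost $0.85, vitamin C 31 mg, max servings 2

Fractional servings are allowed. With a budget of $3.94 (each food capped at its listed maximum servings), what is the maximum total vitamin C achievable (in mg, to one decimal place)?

Vitamin C per dollar: broccoli 141.3, bell pepper 128.2, kale 100, spinach 36.47.
Take 3 servings of broccoli: spends $2.25, +318.0 mg vitamin C (running total 318.0 mg).
Take 1.988 servings of bell pepper: spends $1.69, +216.7 mg vitamin C (running total 534.7 mg).
Filling greedily by vitamin C-per-dollar is optimal for one linear limit, giving 534.7 mg.

534.7 mg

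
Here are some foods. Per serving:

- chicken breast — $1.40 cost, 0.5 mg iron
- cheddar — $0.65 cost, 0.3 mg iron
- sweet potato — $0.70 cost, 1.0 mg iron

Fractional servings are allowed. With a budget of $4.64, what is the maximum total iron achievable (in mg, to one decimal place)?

Iron per dollar: sweet potato 1.429, cheddar 0.4615, chicken breast 0.3571.
With no serving limits, spend the whole cost allowance on sweet potato: $4.64 / $0.70 × 1.0 mg = 6.6 mg.

6.6 mg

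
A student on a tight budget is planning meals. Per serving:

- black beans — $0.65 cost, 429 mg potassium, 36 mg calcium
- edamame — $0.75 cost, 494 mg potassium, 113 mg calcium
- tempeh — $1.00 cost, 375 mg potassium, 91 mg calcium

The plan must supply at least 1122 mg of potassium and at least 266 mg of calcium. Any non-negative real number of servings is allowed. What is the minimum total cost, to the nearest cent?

Minimising a linear cost over {potassium ≥ 1122, calcium ≥ 266, servings ≥ 0} — the optimum is at a vertex, using one or two foods.
black beans only: max(1122/429, 266/36) = 7.389 servings → $4.80.
edamame only: max(1122/494, 266/113) = 2.354 servings → $1.77.
tempeh only: max(1122/375, 266/91) = 2.992 servings → $2.99.
black beans + edamame: the both-tight solution has a negative serving — not a feasible corner.
black beans + tempeh with both tight: 0.09209 servings and 2.887 servings → $2.95.
edamame + tempeh with both tight: 0.912 servings and 1.791 servings → $2.47.
Cheapest feasible corner: $1.77.

$1.77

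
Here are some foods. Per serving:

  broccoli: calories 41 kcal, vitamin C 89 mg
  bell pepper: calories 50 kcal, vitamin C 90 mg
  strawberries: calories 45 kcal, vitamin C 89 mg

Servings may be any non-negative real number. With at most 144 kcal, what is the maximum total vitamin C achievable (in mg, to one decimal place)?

312.6 mg

Vitamin C per kcal: broccoli 2.171, strawberries 1.978, bell pepper 1.8.
With no serving limits, spend the whole calories allowance on broccoli: 144 kcal / 41 kcal × 89 mg = 312.6 mg.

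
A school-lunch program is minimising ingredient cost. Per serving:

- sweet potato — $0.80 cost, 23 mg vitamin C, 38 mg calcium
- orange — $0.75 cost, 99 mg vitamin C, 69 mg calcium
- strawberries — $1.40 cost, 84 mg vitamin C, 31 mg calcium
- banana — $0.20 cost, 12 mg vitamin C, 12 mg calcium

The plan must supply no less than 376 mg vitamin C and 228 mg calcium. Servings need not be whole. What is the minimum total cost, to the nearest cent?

$2.85

The cheapest plan sits at a corner of the feasible region — with two constraints it uses at most two foods.
sweet potato only: max(376/23, 228/38) = 16.35 servings → $13.08.
orange only: max(376/99, 228/69) = 3.798 servings → $2.85.
strawberries only: max(376/84, 228/31) = 7.355 servings → $10.30.
banana only: max(376/12, 228/12) = 31.33 servings → $6.27.
sweet potato + orange: the both-tight solution has a negative serving — not a feasible corner.
sweet potato + strawberries with both tight: 3.024 servings and 3.648 servings → $7.53.
sweet potato + banana with both targets exact would need a negative amount; discard.
orange + strawberries with both tight: 2.749 servings and 1.237 servings → $3.79.
orange + banana: the both-tight solution has a negative serving — not a feasible corner.
strawberries + banana with both tight: 2.792 servings and 11.79 servings → $6.27.
The minimum over all feasible corners is $2.85.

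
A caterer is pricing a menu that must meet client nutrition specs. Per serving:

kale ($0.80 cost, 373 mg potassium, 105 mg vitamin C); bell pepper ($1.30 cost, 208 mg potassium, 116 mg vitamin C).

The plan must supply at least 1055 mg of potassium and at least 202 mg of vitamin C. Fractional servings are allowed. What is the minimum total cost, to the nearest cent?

$2.26

An LP optimum is at a vertex; with two nutrient constraints at most two foods are used. Check each candidate.
kale only: max(1055/373, 202/105) = 2.828 servings → $2.26.
bell pepper only: max(1055/208, 202/116) = 5.072 servings → $6.59.
kale + bell pepper: the both-tight solution has a negative serving — not a feasible corner.
So the least-cost plan costs $2.26.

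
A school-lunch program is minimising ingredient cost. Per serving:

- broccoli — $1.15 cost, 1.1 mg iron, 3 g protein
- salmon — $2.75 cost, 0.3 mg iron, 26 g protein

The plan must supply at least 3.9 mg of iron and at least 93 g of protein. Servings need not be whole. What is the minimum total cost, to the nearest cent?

Two binding constraints pin down two serving amounts, so the optimal mix uses at most two foods. The candidates are each food alone (scaled to the tighter of iron/protein) and each pair with both constraints tight.
broccoli only: max(3.9/1.1, 93/3) = 31 servings → $35.65.
salmon only: max(3.9/0.3, 93/26) = 13 servings → $35.75.
broccoli + salmon with both tight: 2.653 servings and 3.271 servings → $12.05.
So the least-cost plan costs $12.05.

$12.05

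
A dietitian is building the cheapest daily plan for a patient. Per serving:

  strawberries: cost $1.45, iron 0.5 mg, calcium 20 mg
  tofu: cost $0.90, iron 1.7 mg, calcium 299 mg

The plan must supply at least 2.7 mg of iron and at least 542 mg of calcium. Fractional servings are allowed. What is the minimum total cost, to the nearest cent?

An LP optimum is at a vertex; with two nutrient constraints at most two foods are used. Check each candidate.
strawberries only: max(2.7/0.5, 542/20) = 27.1 servings → $39.30.
tofu only: max(2.7/1.7, 542/299) = 1.813 servings → $1.63.
strawberries + tofu: intersection lies outside the first quadrant.
The minimum over all feasible corners is $1.63.

$1.63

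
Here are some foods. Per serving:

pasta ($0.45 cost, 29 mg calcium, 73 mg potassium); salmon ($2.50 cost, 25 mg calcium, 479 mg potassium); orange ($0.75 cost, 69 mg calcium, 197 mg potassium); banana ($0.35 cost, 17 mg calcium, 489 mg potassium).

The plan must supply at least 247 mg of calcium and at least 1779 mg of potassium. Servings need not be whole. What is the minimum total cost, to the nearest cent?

An LP optimum is at a vertex; with two nutrient constraints at most two foods are used. Check each candidate.
pasta only: max(247/29, 1779/73) = 24.37 servings → $10.97.
salmon only: max(247/25, 1779/479) = 9.88 servings → $24.70.
orange only: max(247/69, 1779/197) = 9.03 servings → $6.77.
banana only: max(247/17, 1779/489) = 14.53 servings → $5.09.
pasta + salmon with both tight: 6.12 servings and 2.781 servings → $9.71.
pasta + orange: intersection lies outside the first quadrant.
pasta + banana with both tight: 6.997 servings and 2.594 servings → $4.06.
salmon + orange with both tight: 2.634 servings and 2.625 servings → $8.55.
salmon + banana: the both-tight solution has a negative serving — not a feasible corner.
orange + banana with both tight: 2.979 servings and 2.438 servings → $3.09.
Cheapest feasible corner: $3.09.

$3.09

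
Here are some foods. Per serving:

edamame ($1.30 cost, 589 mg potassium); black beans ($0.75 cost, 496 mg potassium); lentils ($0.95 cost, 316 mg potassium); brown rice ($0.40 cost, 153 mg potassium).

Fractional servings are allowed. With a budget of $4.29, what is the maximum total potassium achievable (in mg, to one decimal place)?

Potassium per dollar: black beans 661.3, edamame 453.1, brown rice 382.5, lentils 332.6.
With no serving limits, spend the whole cost allowance on black beans: $4.29 / $0.75 × 496 mg = 2837.1 mg.

2837.1 mg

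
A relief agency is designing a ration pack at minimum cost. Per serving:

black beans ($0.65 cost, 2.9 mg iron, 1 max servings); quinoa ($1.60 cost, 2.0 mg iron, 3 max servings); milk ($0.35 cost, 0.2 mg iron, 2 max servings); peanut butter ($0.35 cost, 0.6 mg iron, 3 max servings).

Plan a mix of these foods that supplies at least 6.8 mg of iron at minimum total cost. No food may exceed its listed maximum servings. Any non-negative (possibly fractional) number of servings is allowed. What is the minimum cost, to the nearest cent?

$3.38

Cost per mg of iron: black beans $0.2241, peanut butter $0.5833, quinoa $0.8000, milk $1.7500.
Take 1 serving of black beans: +2.9 mg iron for $0.65 (total $0.65, still need 3.9 mg).
Take 3 servings of peanut butter: +1.8 mg iron for $1.05 (total $1.70, still need 2.1 mg).
Take 1.05 servings of quinoa: +2.1 mg iron for $1.68 (total $3.38, still need 0.0 mg).
Greedy by cheapest-per-mg is optimal for a single linear constraint, so the minimum cost is $3.38.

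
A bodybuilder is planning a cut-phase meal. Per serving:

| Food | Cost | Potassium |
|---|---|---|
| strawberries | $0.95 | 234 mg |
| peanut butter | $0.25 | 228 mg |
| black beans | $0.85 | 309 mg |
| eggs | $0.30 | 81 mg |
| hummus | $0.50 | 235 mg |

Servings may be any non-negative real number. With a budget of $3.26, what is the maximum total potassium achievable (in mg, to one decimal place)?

Potassium per dollar: peanut butter 912, hummus 470, black beans 363.5, eggs 270, strawberries 246.3.
With no serving limits, spend the whole cost allowance on peanut butter: $3.26 / $0.25 × 228 mg = 2973.1 mg.

2973.1 mg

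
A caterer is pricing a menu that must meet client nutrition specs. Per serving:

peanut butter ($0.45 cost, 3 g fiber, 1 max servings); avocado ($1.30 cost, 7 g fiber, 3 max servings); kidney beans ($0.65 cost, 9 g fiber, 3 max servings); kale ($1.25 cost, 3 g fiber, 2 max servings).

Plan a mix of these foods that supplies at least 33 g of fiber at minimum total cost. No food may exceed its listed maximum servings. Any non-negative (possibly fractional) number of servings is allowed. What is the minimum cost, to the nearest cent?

Cost per g of fiber: kidney beans $0.0722, peanut butter $0.1500, avocado $0.1857, kale $0.4167.
Take 3 servings of kidney beans: +27.0 g fiber for $1.95 (total $1.95, still need 6.0 g).
Take 1 serving of peanut butter: +3.0 g fiber for $0.45 (total $2.40, still need 3.0 g).
Take 0.4286 servings of avocado: +3.0 g fiber for $0.56 (total $2.96, still need 0.0 g).
Filling from the cheapest source first is optimal under one linear minimum: $2.96.

$2.96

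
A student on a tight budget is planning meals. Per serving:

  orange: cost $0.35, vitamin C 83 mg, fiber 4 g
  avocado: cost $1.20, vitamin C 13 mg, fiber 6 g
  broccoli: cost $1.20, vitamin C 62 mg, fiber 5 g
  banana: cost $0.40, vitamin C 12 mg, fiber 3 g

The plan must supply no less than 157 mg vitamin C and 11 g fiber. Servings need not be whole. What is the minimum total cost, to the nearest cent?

orange only: max(157/83, 11/4) = 2.75 servings → $0.96.
avocado only: max(157/13, 11/6) = 12.08 servings → $14.49.
broccoli only: max(157/62, 11/5) = 2.532 servings → $3.04.
banana only: max(157/12, 11/3) = 13.08 servings → $5.23.
orange + avocado with both tight: 1.791 servings and 0.639 servings → $1.39.
orange + broccoli with both tight: 0.6168 servings and 1.707 servings → $2.26.
orange + banana with both tight: 1.687 servings and 1.418 servings → $1.16.
avocado + broccoli with both targets exact would need a negative amount; discard.
avocado + banana: intersection lies outside the first quadrant.
broccoli + banana with both targets exact would need a negative amount; discard.
Cheapest feasible corner: $0.96.

$0.96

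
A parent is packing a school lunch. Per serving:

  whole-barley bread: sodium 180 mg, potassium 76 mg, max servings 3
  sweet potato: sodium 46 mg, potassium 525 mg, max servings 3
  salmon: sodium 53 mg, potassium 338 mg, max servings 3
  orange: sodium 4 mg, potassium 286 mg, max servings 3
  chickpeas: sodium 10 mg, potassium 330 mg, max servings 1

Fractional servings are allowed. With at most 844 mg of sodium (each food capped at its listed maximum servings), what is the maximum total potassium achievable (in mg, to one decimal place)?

3998.7 mg

Potassium per mg sodium: orange 71.5, chickpeas 33, sweet potato 11.41, salmon 6.377, whole-barley bread 0.4222.
Take 3 servings of orange: uses 12 mg sodium, +858.0 mg potassium (running total 858.0 mg).
Take 1 serving of chickpeas: uses 10 mg sodium, +330.0 mg potassium (running total 1188.0 mg).
Take 3 servings of sweet potato: uses 138 mg sodium, +1575.0 mg potassium (running total 2763.0 mg).
Take 3 servings of salmon: uses 159 mg sodium, +1014.0 mg potassium (running total 3777.0 mg).
Take 2.917 servings of whole-barley bread: uses 525 mg sodium, +221.7 mg potassium (running total 3998.7 mg).
Greedy by best ratio exhausts the sodium allowance optimally: 3998.7 mg.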